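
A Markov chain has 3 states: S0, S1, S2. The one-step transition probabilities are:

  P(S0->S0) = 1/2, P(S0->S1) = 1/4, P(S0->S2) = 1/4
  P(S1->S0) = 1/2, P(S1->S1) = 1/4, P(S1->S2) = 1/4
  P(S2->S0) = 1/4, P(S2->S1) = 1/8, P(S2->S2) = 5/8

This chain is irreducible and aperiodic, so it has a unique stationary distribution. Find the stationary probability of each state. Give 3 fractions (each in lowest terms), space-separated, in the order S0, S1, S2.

Answer: 2/5 1/5 2/5

Derivation:
The stationary distribution satisfies pi = pi * P, i.e.:
  pi_S0 = 1/2*pi_S0 + 1/2*pi_S1 + 1/4*pi_S2
  pi_S1 = 1/4*pi_S0 + 1/4*pi_S1 + 1/8*pi_S2
  pi_S2 = 1/4*pi_S0 + 1/4*pi_S1 + 5/8*pi_S2
with normalization: pi_S0 + pi_S1 + pi_S2 = 1.

Using the first 2 balance equations plus normalization, the linear system A*pi = b is:
  [-1/2, 1/2, 1/4] . pi = 0
  [1/4, -3/4, 1/8] . pi = 0
  [1, 1, 1] . pi = 1

Solving yields:
  pi_S0 = 2/5
  pi_S1 = 1/5
  pi_S2 = 2/5

Verification (pi * P):
  2/5*1/2 + 1/5*1/2 + 2/5*1/4 = 2/5 = pi_S0  (ok)
  2/5*1/4 + 1/5*1/4 + 2/5*1/8 = 1/5 = pi_S1  (ok)
  2/5*1/4 + 1/5*1/4 + 2/5*5/8 = 2/5 = pi_S2  (ok)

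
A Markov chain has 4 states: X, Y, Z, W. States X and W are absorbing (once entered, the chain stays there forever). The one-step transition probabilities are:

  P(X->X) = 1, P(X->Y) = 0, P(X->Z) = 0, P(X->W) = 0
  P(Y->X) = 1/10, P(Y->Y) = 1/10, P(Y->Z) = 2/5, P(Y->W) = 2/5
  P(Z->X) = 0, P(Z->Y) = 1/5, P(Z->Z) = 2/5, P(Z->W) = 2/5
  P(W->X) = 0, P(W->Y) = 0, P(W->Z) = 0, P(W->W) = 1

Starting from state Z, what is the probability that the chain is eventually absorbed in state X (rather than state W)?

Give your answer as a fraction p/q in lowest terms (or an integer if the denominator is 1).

Answer: 1/23

Derivation:
Let a_i = P(absorbed in X | start in state i).
Boundary conditions: a_X = 1, a_W = 0.
For each transient state i, a_i = sum_j P(i->j) * a_j:
  a_Y = 1/10*a_X + 1/10*a_Y + 2/5*a_Z + 2/5*a_W
  a_Z = 0*a_X + 1/5*a_Y + 2/5*a_Z + 2/5*a_W

Substituting a_X = 1 and a_W = 0, rearrange to (I - Q) a = r where r[i] = P(i -> X):
  [9/10, -2/5] . (a_Y, a_Z) = 1/10
  [-1/5, 3/5] . (a_Y, a_Z) = 0

Solving yields:
  a_Y = 3/23
  a_Z = 1/23

Starting state is Z, so the absorption probability is a_Z = 1/23.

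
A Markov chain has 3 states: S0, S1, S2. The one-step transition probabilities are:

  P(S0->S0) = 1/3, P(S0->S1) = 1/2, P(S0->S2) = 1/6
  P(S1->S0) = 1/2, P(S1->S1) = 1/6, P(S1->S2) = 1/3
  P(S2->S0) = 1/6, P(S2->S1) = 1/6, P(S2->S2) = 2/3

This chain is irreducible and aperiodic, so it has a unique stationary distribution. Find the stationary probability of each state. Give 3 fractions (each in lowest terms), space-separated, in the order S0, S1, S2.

Answer: 4/13 7/26 11/26

Derivation:
The stationary distribution satisfies pi = pi * P, i.e.:
  pi_S0 = 1/3*pi_S0 + 1/2*pi_S1 + 1/6*pi_S2
  pi_S1 = 1/2*pi_S0 + 1/6*pi_S1 + 1/6*pi_S2
  pi_S2 = 1/6*pi_S0 + 1/3*pi_S1 + 2/3*pi_S2
with normalization: pi_S0 + pi_S1 + pi_S2 = 1.

Using the first 2 balance equations plus normalization, the linear system A*pi = b is:
  [-2/3, 1/2, 1/6] . pi = 0
  [1/2, -5/6, 1/6] . pi = 0
  [1, 1, 1] . pi = 1

Solving yields:
  pi_S0 = 4/13
  pi_S1 = 7/26
  pi_S2 = 11/26

Verification (pi * P):
  4/13*1/3 + 7/26*1/2 + 11/26*1/6 = 4/13 = pi_S0  (ok)
  4/13*1/2 + 7/26*1/6 + 11/26*1/6 = 7/26 = pi_S1  (ok)
  4/13*1/6 + 7/26*1/3 + 11/26*2/3 = 11/26 = pi_S2  (ok)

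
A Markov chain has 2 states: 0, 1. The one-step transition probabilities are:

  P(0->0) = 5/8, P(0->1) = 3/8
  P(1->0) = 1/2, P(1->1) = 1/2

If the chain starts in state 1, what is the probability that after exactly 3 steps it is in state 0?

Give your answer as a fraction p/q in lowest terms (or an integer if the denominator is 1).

Computing P^3 by repeated multiplication:
P^1 =
  0: [5/8, 3/8]
  1: [1/2, 1/2]
P^2 =
  0: [37/64, 27/64]
  1: [9/16, 7/16]
P^3 =
  0: [293/512, 219/512]
  1: [73/128, 55/128]

(P^3)[1 -> 0] = 73/128

Answer: 73/128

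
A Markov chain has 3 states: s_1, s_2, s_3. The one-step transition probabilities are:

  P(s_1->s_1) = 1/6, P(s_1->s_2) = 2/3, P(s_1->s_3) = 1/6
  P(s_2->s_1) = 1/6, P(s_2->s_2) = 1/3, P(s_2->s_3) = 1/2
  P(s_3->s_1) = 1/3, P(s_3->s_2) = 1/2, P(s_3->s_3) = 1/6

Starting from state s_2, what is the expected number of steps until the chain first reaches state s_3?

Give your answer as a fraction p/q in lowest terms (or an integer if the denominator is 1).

Answer: 9/4

Derivation:
Let h_i = expected steps to first reach s_3 from state i.
Boundary: h_s_3 = 0.
First-step equations for the other states:
  h_s_1 = 1 + 1/6*h_s_1 + 2/3*h_s_2 + 1/6*h_s_3
  h_s_2 = 1 + 1/6*h_s_1 + 1/3*h_s_2 + 1/2*h_s_3

Substituting h_s_3 = 0 and rearranging gives the linear system (I - Q) h = 1:
  [5/6, -2/3] . (h_s_1, h_s_2) = 1
  [-1/6, 2/3] . (h_s_1, h_s_2) = 1

Solving yields:
  h_s_1 = 3
  h_s_2 = 9/4

Starting state is s_2, so the expected hitting time is h_s_2 = 9/4.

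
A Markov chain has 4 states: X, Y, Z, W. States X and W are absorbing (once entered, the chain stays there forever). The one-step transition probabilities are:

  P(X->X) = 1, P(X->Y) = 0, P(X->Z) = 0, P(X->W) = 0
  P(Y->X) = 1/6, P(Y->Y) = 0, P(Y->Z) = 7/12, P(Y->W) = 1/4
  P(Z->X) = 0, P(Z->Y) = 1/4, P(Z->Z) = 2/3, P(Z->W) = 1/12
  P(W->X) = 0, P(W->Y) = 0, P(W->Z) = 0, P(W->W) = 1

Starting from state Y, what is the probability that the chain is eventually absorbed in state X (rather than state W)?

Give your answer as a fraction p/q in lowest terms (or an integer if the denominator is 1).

Answer: 8/27

Derivation:
Let a_i = P(absorbed in X | start in state i).
Boundary conditions: a_X = 1, a_W = 0.
For each transient state i, a_i = sum_j P(i->j) * a_j:
  a_Y = 1/6*a_X + 0*a_Y + 7/12*a_Z + 1/4*a_W
  a_Z = 0*a_X + 1/4*a_Y + 2/3*a_Z + 1/12*a_W

Substituting a_X = 1 and a_W = 0, rearrange to (I - Q) a = r where r[i] = P(i -> X):
  [1, -7/12] . (a_Y, a_Z) = 1/6
  [-1/4, 1/3] . (a_Y, a_Z) = 0

Solving yields:
  a_Y = 8/27
  a_Z = 2/9

Starting state is Y, so the absorption probability is a_Y = 8/27.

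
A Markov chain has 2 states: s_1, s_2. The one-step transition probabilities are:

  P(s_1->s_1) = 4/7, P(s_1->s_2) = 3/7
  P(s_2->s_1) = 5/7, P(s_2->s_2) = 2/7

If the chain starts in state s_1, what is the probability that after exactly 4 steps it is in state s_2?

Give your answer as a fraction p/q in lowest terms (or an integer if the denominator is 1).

Answer: 900/2401

Derivation:
Computing P^4 by repeated multiplication:
P^1 =
  s_1: [4/7, 3/7]
  s_2: [5/7, 2/7]
P^2 =
  s_1: [31/49, 18/49]
  s_2: [30/49, 19/49]
P^3 =
  s_1: [214/343, 129/343]
  s_2: [215/343, 128/343]
P^4 =
  s_1: [1501/2401, 900/2401]
  s_2: [1500/2401, 901/2401]

(P^4)[s_1 -> s_2] = 900/2401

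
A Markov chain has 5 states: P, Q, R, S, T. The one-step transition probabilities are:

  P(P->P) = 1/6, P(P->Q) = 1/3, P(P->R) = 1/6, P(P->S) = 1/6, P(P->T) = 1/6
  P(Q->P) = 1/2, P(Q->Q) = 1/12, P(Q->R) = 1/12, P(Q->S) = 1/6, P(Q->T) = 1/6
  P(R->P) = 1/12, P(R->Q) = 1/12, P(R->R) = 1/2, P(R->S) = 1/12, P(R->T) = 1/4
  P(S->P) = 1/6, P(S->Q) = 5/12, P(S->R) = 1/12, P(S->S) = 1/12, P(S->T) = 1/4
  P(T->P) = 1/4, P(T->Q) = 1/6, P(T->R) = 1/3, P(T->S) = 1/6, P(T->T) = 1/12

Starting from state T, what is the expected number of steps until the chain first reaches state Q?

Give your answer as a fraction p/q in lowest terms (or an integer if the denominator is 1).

Let h_i = expected steps to first reach Q from state i.
Boundary: h_Q = 0.
First-step equations for the other states:
  h_P = 1 + 1/6*h_P + 1/3*h_Q + 1/6*h_R + 1/6*h_S + 1/6*h_T
  h_R = 1 + 1/12*h_P + 1/12*h_Q + 1/2*h_R + 1/12*h_S + 1/4*h_T
  h_S = 1 + 1/6*h_P + 5/12*h_Q + 1/12*h_R + 1/12*h_S + 1/4*h_T
  h_T = 1 + 1/4*h_P + 1/6*h_Q + 1/3*h_R + 1/6*h_S + 1/12*h_T

Substituting h_Q = 0 and rearranging gives the linear system (I - Q) h = 1:
  [5/6, -1/6, -1/6, -1/6] . (h_P, h_R, h_S, h_T) = 1
  [-1/12, 1/2, -1/12, -1/4] . (h_P, h_R, h_S, h_T) = 1
  [-1/6, -1/12, 11/12, -1/4] . (h_P, h_R, h_S, h_T) = 1
  [-1/4, -1/3, -1/6, 11/12] . (h_P, h_R, h_S, h_T) = 1

Solving yields:
  h_P = 7890/1921
  h_R = 11154/1921
  h_S = 7164/1921
  h_T = 9606/1921

Starting state is T, so the expected hitting time is h_T = 9606/1921.

Answer: 9606/1921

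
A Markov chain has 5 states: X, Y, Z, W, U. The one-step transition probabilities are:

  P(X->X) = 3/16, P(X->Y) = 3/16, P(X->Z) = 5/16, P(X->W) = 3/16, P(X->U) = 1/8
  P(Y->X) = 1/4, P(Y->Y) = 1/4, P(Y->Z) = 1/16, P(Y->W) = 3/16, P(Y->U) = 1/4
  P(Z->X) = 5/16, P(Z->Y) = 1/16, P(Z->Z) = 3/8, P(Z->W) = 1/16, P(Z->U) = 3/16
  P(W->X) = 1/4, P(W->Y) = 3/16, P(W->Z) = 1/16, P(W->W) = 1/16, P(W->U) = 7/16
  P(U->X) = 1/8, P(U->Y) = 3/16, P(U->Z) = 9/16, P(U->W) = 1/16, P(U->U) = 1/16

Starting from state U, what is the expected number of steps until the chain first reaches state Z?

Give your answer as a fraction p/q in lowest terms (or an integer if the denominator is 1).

Let h_i = expected steps to first reach Z from state i.
Boundary: h_Z = 0.
First-step equations for the other states:
  h_X = 1 + 3/16*h_X + 3/16*h_Y + 5/16*h_Z + 3/16*h_W + 1/8*h_U
  h_Y = 1 + 1/4*h_X + 1/4*h_Y + 1/16*h_Z + 3/16*h_W + 1/4*h_U
  h_W = 1 + 1/4*h_X + 3/16*h_Y + 1/16*h_Z + 1/16*h_W + 7/16*h_U
  h_U = 1 + 1/8*h_X + 3/16*h_Y + 9/16*h_Z + 1/16*h_W + 1/16*h_U

Substituting h_Z = 0 and rearranging gives the linear system (I - Q) h = 1:
  [13/16, -3/16, -3/16, -1/8] . (h_X, h_Y, h_W, h_U) = 1
  [-1/4, 3/4, -3/16, -1/4] . (h_X, h_Y, h_W, h_U) = 1
  [-1/4, -3/16, 15/16, -7/16] . (h_X, h_Y, h_W, h_U) = 1
  [-1/8, -3/16, -1/16, 15/16] . (h_X, h_Y, h_W, h_U) = 1

Solving yields:
  h_X = 6320/1719
  h_Y = 7792/1719
  h_W = 7280/1719
  h_U = 4720/1719

Starting state is U, so the expected hitting time is h_U = 4720/1719.

Answer: 4720/1719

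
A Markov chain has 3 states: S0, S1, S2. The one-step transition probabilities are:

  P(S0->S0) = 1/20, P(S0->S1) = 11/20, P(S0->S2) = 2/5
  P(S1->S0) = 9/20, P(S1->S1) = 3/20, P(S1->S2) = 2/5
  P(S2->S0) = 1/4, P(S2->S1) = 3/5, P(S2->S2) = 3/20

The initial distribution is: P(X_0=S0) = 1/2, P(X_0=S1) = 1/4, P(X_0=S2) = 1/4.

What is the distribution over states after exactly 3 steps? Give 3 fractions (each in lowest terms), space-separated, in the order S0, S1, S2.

Answer: 2127/8000 13217/32000 411/1280

Derivation:
Propagating the distribution step by step (d_{t+1} = d_t * P):
d_0 = (S0=1/2, S1=1/4, S2=1/4)
  d_1[S0] = 1/2*1/20 + 1/4*9/20 + 1/4*1/4 = 1/5
  d_1[S1] = 1/2*11/20 + 1/4*3/20 + 1/4*3/5 = 37/80
  d_1[S2] = 1/2*2/5 + 1/4*2/5 + 1/4*3/20 = 27/80
d_1 = (S0=1/5, S1=37/80, S2=27/80)
  d_2[S0] = 1/5*1/20 + 37/80*9/20 + 27/80*1/4 = 121/400
  d_2[S1] = 1/5*11/20 + 37/80*3/20 + 27/80*3/5 = 611/1600
  d_2[S2] = 1/5*2/5 + 37/80*2/5 + 27/80*3/20 = 101/320
d_2 = (S0=121/400, S1=611/1600, S2=101/320)
  d_3[S0] = 121/400*1/20 + 611/1600*9/20 + 101/320*1/4 = 2127/8000
  d_3[S1] = 121/400*11/20 + 611/1600*3/20 + 101/320*3/5 = 13217/32000
  d_3[S2] = 121/400*2/5 + 611/1600*2/5 + 101/320*3/20 = 411/1280
d_3 = (S0=2127/8000, S1=13217/32000, S2=411/1280)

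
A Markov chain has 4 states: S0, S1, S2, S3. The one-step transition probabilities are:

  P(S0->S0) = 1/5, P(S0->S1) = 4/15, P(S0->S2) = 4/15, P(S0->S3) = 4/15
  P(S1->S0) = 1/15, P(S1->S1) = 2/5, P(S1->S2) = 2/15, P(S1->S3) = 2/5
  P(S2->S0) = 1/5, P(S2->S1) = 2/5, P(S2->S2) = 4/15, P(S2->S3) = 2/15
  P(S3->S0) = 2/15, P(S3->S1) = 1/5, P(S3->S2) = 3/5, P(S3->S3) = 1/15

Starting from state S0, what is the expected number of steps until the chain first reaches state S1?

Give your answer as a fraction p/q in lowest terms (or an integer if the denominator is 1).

Let h_i = expected steps to first reach S1 from state i.
Boundary: h_S1 = 0.
First-step equations for the other states:
  h_S0 = 1 + 1/5*h_S0 + 4/15*h_S1 + 4/15*h_S2 + 4/15*h_S3
  h_S2 = 1 + 1/5*h_S0 + 2/5*h_S1 + 4/15*h_S2 + 2/15*h_S3
  h_S3 = 1 + 2/15*h_S0 + 1/5*h_S1 + 3/5*h_S2 + 1/15*h_S3

Substituting h_S1 = 0 and rearranging gives the linear system (I - Q) h = 1:
  [4/5, -4/15, -4/15] . (h_S0, h_S2, h_S3) = 1
  [-1/5, 11/15, -2/15] . (h_S0, h_S2, h_S3) = 1
  [-2/15, -3/5, 14/15] . (h_S0, h_S2, h_S3) = 1

Solving yields:
  h_S0 = 1050/313
  h_S2 = 1815/626
  h_S3 = 4275/1252

Starting state is S0, so the expected hitting time is h_S0 = 1050/313.

Answer: 1050/313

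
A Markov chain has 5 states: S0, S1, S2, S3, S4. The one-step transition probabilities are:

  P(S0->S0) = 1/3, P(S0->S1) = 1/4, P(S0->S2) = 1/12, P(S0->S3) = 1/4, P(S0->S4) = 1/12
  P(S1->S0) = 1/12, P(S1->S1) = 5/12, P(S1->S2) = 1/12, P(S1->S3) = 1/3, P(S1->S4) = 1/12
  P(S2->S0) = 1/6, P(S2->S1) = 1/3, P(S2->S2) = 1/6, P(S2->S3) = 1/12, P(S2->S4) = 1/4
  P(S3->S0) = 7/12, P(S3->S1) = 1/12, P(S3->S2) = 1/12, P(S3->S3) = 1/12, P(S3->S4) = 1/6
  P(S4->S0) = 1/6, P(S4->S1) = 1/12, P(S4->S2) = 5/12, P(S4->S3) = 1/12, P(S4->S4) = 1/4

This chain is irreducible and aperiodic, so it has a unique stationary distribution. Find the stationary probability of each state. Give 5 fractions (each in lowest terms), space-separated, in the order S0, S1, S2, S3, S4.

The stationary distribution satisfies pi = pi * P, i.e.:
  pi_S0 = 1/3*pi_S0 + 1/12*pi_S1 + 1/6*pi_S2 + 7/12*pi_S3 + 1/6*pi_S4
  pi_S1 = 1/4*pi_S0 + 5/12*pi_S1 + 1/3*pi_S2 + 1/12*pi_S3 + 1/12*pi_S4
  pi_S2 = 1/12*pi_S0 + 1/12*pi_S1 + 1/6*pi_S2 + 1/12*pi_S3 + 5/12*pi_S4
  pi_S3 = 1/4*pi_S0 + 1/3*pi_S1 + 1/12*pi_S2 + 1/12*pi_S3 + 1/12*pi_S4
  pi_S4 = 1/12*pi_S0 + 1/12*pi_S1 + 1/4*pi_S2 + 1/6*pi_S3 + 1/4*pi_S4
with normalization: pi_S0 + pi_S1 + pi_S2 + pi_S3 + pi_S4 = 1.

Using the first 4 balance equations plus normalization, the linear system A*pi = b is:
  [-2/3, 1/12, 1/6, 7/12, 1/6] . pi = 0
  [1/4, -7/12, 1/3, 1/12, 1/12] . pi = 0
  [1/12, 1/12, -5/6, 1/12, 5/12] . pi = 0
  [1/4, 1/3, 1/12, -11/12, 1/12] . pi = 0
  [1, 1, 1, 1, 1] . pi = 1

Solving yields:
  pi_S0 = 667/2467
  pi_S1 = 609/2467
  pi_S2 = 357/2467
  pi_S3 = 469/2467
  pi_S4 = 365/2467

Verification (pi * P):
  667/2467*1/3 + 609/2467*1/12 + 357/2467*1/6 + 469/2467*7/12 + 365/2467*1/6 = 667/2467 = pi_S0  (ok)
  667/2467*1/4 + 609/2467*5/12 + 357/2467*1/3 + 469/2467*1/12 + 365/2467*1/12 = 609/2467 = pi_S1  (ok)
  667/2467*1/12 + 609/2467*1/12 + 357/2467*1/6 + 469/2467*1/12 + 365/2467*5/12 = 357/2467 = pi_S2  (ok)
  667/2467*1/4 + 609/2467*1/3 + 357/2467*1/12 + 469/2467*1/12 + 365/2467*1/12 = 469/2467 = pi_S3  (ok)
  667/2467*1/12 + 609/2467*1/12 + 357/2467*1/4 + 469/2467*1/6 + 365/2467*1/4 = 365/2467 = pi_S4  (ok)

Answer: 667/2467 609/2467 357/2467 469/2467 365/2467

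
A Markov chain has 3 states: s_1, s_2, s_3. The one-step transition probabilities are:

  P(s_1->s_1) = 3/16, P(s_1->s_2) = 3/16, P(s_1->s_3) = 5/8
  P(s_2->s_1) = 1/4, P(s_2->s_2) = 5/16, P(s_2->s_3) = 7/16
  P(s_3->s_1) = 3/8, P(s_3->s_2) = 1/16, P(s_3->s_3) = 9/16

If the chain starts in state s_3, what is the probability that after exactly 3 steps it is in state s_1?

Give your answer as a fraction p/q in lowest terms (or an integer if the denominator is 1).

Computing P^3 by repeated multiplication:
P^1 =
  s_1: [3/16, 3/16, 5/8]
  s_2: [1/4, 5/16, 7/16]
  s_3: [3/8, 1/16, 9/16]
P^2 =
  s_1: [81/256, 17/128, 141/256]
  s_2: [37/128, 11/64, 69/128]
  s_3: [19/64, 1/8, 37/64]
P^3 =
  s_1: [1225/4096, 277/2048, 2317/4096]
  s_2: [613/2048, 145/1024, 1145/2048]
  s_3: [311/1024, 67/512, 579/1024]

(P^3)[s_3 -> s_1] = 311/1024

Answer: 311/1024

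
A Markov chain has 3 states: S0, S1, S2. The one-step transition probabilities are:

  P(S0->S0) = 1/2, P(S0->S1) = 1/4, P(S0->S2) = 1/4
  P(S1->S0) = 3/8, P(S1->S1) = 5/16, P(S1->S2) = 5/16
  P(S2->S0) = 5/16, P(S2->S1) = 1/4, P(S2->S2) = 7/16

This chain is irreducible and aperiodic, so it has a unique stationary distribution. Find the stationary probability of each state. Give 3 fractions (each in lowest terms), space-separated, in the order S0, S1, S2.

Answer: 79/195 4/15 64/195

Derivation:
The stationary distribution satisfies pi = pi * P, i.e.:
  pi_S0 = 1/2*pi_S0 + 3/8*pi_S1 + 5/16*pi_S2
  pi_S1 = 1/4*pi_S0 + 5/16*pi_S1 + 1/4*pi_S2
  pi_S2 = 1/4*pi_S0 + 5/16*pi_S1 + 7/16*pi_S2
with normalization: pi_S0 + pi_S1 + pi_S2 = 1.

Using the first 2 balance equations plus normalization, the linear system A*pi = b is:
  [-1/2, 3/8, 5/16] . pi = 0
  [1/4, -11/16, 1/4] . pi = 0
  [1, 1, 1] . pi = 1

Solving yields:
  pi_S0 = 79/195
  pi_S1 = 4/15
  pi_S2 = 64/195

Verification (pi * P):
  79/195*1/2 + 4/15*3/8 + 64/195*5/16 = 79/195 = pi_S0  (ok)
  79/195*1/4 + 4/15*5/16 + 64/195*1/4 = 4/15 = pi_S1  (ok)
  79/195*1/4 + 4/15*5/16 + 64/195*7/16 = 64/195 = pi_S2  (ok)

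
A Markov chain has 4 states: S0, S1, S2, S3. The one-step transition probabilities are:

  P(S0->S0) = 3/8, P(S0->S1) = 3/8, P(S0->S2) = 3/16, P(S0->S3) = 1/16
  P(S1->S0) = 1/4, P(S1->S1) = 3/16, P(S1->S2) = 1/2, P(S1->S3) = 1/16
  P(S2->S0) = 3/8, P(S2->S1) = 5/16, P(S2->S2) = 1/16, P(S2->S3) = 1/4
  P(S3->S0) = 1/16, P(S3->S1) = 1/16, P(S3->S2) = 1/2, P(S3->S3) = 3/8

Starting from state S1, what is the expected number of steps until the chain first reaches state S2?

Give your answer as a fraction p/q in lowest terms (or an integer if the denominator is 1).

Let h_i = expected steps to first reach S2 from state i.
Boundary: h_S2 = 0.
First-step equations for the other states:
  h_S0 = 1 + 3/8*h_S0 + 3/8*h_S1 + 3/16*h_S2 + 1/16*h_S3
  h_S1 = 1 + 1/4*h_S0 + 3/16*h_S1 + 1/2*h_S2 + 1/16*h_S3
  h_S3 = 1 + 1/16*h_S0 + 1/16*h_S1 + 1/2*h_S2 + 3/8*h_S3

Substituting h_S2 = 0 and rearranging gives the linear system (I - Q) h = 1:
  [5/8, -3/8, -1/16] . (h_S0, h_S1, h_S3) = 1
  [-1/4, 13/16, -1/16] . (h_S0, h_S1, h_S3) = 1
  [-1/16, -1/16, 5/8] . (h_S0, h_S1, h_S3) = 1

Solving yields:
  h_S0 = 3344/1027
  h_S1 = 2464/1027
  h_S3 = 2224/1027

Starting state is S1, so the expected hitting time is h_S1 = 2464/1027.

Answer: 2464/1027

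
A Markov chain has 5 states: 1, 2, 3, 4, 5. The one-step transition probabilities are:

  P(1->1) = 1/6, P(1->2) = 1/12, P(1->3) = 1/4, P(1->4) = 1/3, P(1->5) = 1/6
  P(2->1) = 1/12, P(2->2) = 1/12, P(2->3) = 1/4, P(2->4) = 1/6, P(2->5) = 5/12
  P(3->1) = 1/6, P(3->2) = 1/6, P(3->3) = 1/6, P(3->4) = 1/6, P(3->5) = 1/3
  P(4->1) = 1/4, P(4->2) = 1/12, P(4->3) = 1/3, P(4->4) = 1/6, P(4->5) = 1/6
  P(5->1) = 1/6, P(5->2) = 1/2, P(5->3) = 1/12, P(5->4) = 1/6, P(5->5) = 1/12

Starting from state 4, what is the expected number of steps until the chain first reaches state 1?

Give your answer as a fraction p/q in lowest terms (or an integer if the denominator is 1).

Let h_i = expected steps to first reach 1 from state i.
Boundary: h_1 = 0.
First-step equations for the other states:
  h_2 = 1 + 1/12*h_1 + 1/12*h_2 + 1/4*h_3 + 1/6*h_4 + 5/12*h_5
  h_3 = 1 + 1/6*h_1 + 1/6*h_2 + 1/6*h_3 + 1/6*h_4 + 1/3*h_5
  h_4 = 1 + 1/4*h_1 + 1/12*h_2 + 1/3*h_3 + 1/6*h_4 + 1/6*h_5
  h_5 = 1 + 1/6*h_1 + 1/2*h_2 + 1/12*h_3 + 1/6*h_4 + 1/12*h_5

Substituting h_1 = 0 and rearranging gives the linear system (I - Q) h = 1:
  [11/12, -1/4, -1/6, -5/12] . (h_2, h_3, h_4, h_5) = 1
  [-1/6, 5/6, -1/6, -1/3] . (h_2, h_3, h_4, h_5) = 1
  [-1/12, -1/3, 5/6, -1/6] . (h_2, h_3, h_4, h_5) = 1
  [-1/2, -1/12, -1/6, 11/12] . (h_2, h_3, h_4, h_5) = 1

Solving yields:
  h_2 = 7416/1115
  h_3 = 6876/1115
  h_4 = 6234/1115
  h_5 = 1404/223

Starting state is 4, so the expected hitting time is h_4 = 6234/1115.

Answer: 6234/1115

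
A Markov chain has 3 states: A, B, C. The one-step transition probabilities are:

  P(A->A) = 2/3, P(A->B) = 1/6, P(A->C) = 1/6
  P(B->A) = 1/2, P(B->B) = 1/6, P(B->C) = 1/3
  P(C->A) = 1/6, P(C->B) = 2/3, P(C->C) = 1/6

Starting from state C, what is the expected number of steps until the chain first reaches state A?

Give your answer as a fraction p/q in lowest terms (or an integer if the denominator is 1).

Answer: 54/17

Derivation:
Let h_i = expected steps to first reach A from state i.
Boundary: h_A = 0.
First-step equations for the other states:
  h_B = 1 + 1/2*h_A + 1/6*h_B + 1/3*h_C
  h_C = 1 + 1/6*h_A + 2/3*h_B + 1/6*h_C

Substituting h_A = 0 and rearranging gives the linear system (I - Q) h = 1:
  [5/6, -1/3] . (h_B, h_C) = 1
  [-2/3, 5/6] . (h_B, h_C) = 1

Solving yields:
  h_B = 42/17
  h_C = 54/17

Starting state is C, so the expected hitting time is h_C = 54/17.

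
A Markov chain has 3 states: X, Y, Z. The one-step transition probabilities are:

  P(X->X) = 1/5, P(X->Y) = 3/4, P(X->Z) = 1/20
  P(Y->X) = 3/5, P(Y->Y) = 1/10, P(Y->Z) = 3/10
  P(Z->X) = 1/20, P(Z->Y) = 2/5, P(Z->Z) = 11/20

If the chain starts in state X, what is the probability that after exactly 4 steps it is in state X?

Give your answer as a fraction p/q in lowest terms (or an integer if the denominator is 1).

Answer: 14527/40000

Derivation:
Computing P^4 by repeated multiplication:
P^1 =
  X: [1/5, 3/4, 1/20]
  Y: [3/5, 1/10, 3/10]
  Z: [1/20, 2/5, 11/20]
P^2 =
  X: [197/400, 49/200, 21/80]
  Y: [39/200, 29/50, 9/40]
  Z: [111/400, 119/400, 17/40]
P^3 =
  X: [2069/8000, 3991/8000, 97/400]
  Y: [1593/4000, 1177/4000, 123/400]
  Z: [1021/4000, 3263/8000, 539/1600]
P^4 =
  X: [14527/40000, 54537/160000, 9471/32000]
  Y: [10863/40000, 36089/80000, 4437/16000]
  Z: [50019/160000, 14679/40000, 10253/32000]

(P^4)[X -> X] = 14527/40000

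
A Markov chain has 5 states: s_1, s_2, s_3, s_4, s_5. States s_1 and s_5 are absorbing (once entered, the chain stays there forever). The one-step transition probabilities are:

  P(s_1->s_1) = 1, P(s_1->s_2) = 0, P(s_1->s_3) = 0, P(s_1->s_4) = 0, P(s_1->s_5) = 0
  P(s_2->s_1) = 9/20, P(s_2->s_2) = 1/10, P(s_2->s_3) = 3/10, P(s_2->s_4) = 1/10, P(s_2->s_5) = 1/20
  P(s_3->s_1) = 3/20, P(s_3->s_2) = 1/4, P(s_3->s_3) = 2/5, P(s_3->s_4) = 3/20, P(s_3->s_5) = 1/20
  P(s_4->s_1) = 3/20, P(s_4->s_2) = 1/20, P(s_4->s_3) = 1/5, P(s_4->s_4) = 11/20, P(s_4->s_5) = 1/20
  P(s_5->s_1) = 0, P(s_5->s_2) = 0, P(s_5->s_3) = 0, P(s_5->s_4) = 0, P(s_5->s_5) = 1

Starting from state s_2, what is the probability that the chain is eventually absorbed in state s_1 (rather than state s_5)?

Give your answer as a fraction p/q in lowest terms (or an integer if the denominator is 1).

Answer: 147/172

Derivation:
Let a_i = P(absorbed in s_1 | start in state i).
Boundary conditions: a_s_1 = 1, a_s_5 = 0.
For each transient state i, a_i = sum_j P(i->j) * a_j:
  a_s_2 = 9/20*a_s_1 + 1/10*a_s_2 + 3/10*a_s_3 + 1/10*a_s_4 + 1/20*a_s_5
  a_s_3 = 3/20*a_s_1 + 1/4*a_s_2 + 2/5*a_s_3 + 3/20*a_s_4 + 1/20*a_s_5
  a_s_4 = 3/20*a_s_1 + 1/20*a_s_2 + 1/5*a_s_3 + 11/20*a_s_4 + 1/20*a_s_5

Substituting a_s_1 = 1 and a_s_5 = 0, rearrange to (I - Q) a = r where r[i] = P(i -> s_1):
  [9/10, -3/10, -1/10] . (a_s_2, a_s_3, a_s_4) = 9/20
  [-1/4, 3/5, -3/20] . (a_s_2, a_s_3, a_s_4) = 3/20
  [-1/20, -1/5, 9/20] . (a_s_2, a_s_3, a_s_4) = 3/20

Solving yields:
  a_s_2 = 147/172
  a_s_3 = 69/86
  a_s_4 = 135/172

Starting state is s_2, so the absorption probability is a_s_2 = 147/172.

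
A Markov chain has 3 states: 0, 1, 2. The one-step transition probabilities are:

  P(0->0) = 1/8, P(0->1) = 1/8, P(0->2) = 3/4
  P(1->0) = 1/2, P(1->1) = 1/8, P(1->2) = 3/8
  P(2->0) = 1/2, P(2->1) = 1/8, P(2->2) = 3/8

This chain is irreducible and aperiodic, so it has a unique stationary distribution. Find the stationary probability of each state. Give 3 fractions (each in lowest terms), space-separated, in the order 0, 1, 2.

Answer: 4/11 1/8 45/88

Derivation:
The stationary distribution satisfies pi = pi * P, i.e.:
  pi_0 = 1/8*pi_0 + 1/2*pi_1 + 1/2*pi_2
  pi_1 = 1/8*pi_0 + 1/8*pi_1 + 1/8*pi_2
  pi_2 = 3/4*pi_0 + 3/8*pi_1 + 3/8*pi_2
with normalization: pi_0 + pi_1 + pi_2 = 1.

Using the first 2 balance equations plus normalization, the linear system A*pi = b is:
  [-7/8, 1/2, 1/2] . pi = 0
  [1/8, -7/8, 1/8] . pi = 0
  [1, 1, 1] . pi = 1

Solving yields:
  pi_0 = 4/11
  pi_1 = 1/8
  pi_2 = 45/88

Verification (pi * P):
  4/11*1/8 + 1/8*1/2 + 45/88*1/2 = 4/11 = pi_0  (ok)
  4/11*1/8 + 1/8*1/8 + 45/88*1/8 = 1/8 = pi_1  (ok)
  4/11*3/4 + 1/8*3/8 + 45/88*3/8 = 45/88 = pi_2  (ok)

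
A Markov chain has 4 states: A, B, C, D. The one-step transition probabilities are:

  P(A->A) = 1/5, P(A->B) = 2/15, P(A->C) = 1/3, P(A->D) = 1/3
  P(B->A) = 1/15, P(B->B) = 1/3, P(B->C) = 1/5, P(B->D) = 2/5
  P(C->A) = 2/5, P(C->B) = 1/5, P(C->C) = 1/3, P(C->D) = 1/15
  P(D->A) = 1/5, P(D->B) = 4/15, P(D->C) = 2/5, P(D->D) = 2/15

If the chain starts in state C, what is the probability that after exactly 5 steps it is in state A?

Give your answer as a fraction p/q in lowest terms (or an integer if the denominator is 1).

Computing P^5 by repeated multiplication:
P^1 =
  A: [1/5, 2/15, 1/3, 1/3]
  B: [1/15, 1/3, 1/5, 2/5]
  C: [2/5, 1/5, 1/3, 1/15]
  D: [1/5, 4/15, 2/5, 2/15]
P^2 =
  A: [56/225, 17/75, 76/225, 14/75]
  B: [44/225, 4/15, 71/225, 2/9]
  C: [6/25, 46/225, 14/45, 11/45]
  D: [11/45, 52/225, 23/75, 49/225]
P^3 =
  A: [89/375, 763/3375, 71/225, 746/3375]
  B: [256/1125, 89/375, 211/675, 751/3375]
  C: [793/3375, 256/1125, 1088/3375, 242/1125]
  D: [778/3375, 773/3375, 214/675, 754/3375]
P^4 =
  A: [11794/50625, 11596/50625, 1073/3375, 2228/10125]
  B: [3896/16875, 2342/10125, 16024/50625, 11203/50625]
  C: [439/1875, 11594/50625, 119/375, 11113/50625]
  D: [11789/50625, 11647/50625, 1787/5625, 1234/5625]
P^5 =
  A: [176968/759375, 174413/759375, 241073/759375, 166921/759375]
  B: [176527/759375, 11654/50625, 240908/759375, 1238/5625]
  C: [176882/759375, 174323/759375, 3214/10125, 33424/151875]
  D: [35366/151875, 58162/253125, 240937/759375, 167122/759375]

(P^5)[C -> A] = 176882/759375

Answer: 176882/759375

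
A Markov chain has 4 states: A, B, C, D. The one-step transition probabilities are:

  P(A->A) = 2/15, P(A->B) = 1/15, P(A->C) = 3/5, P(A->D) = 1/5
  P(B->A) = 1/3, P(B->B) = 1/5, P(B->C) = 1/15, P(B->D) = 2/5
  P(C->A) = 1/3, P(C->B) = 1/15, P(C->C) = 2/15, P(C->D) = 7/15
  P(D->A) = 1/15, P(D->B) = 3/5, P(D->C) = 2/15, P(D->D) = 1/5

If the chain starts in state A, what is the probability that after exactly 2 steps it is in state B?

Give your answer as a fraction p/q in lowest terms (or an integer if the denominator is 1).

Answer: 41/225

Derivation:
Computing P^2 by repeated multiplication:
P^1 =
  A: [2/15, 1/15, 3/5, 1/5]
  B: [1/3, 1/5, 1/15, 2/5]
  C: [1/3, 1/15, 2/15, 7/15]
  D: [1/15, 3/5, 2/15, 1/5]
P^2 =
  A: [19/75, 41/225, 43/225, 28/75]
  B: [4/25, 23/75, 62/225, 58/225]
  C: [32/225, 73/225, 64/225, 56/225]
  D: [4/15, 19/75, 28/225, 16/45]

(P^2)[A -> B] = 41/225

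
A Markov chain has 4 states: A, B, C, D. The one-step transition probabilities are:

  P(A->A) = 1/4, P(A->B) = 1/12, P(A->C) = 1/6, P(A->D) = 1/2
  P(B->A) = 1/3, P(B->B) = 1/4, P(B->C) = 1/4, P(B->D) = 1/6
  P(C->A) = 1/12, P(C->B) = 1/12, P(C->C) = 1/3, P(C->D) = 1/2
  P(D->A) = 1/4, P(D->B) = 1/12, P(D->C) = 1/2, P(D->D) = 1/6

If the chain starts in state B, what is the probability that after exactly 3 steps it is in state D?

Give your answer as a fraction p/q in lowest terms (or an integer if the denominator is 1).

Computing P^3 by repeated multiplication:
P^1 =
  A: [1/4, 1/12, 1/6, 1/2]
  B: [1/3, 1/4, 1/4, 1/6]
  C: [1/12, 1/12, 1/3, 1/2]
  D: [1/4, 1/12, 1/2, 1/6]
P^2 =
  A: [11/48, 7/72, 53/144, 11/36]
  B: [11/48, 1/8, 41/144, 13/36]
  C: [29/144, 7/72, 19/48, 11/36]
  D: [25/144, 7/72, 5/16, 5/12]
P^3 =
  A: [85/432, 43/432, 73/216, 79/216]
  B: [23/108, 5/48, 149/432, 73/216]
  C: [83/432, 43/432, 37/108, 79/216]
  D: [89/432, 43/432, 79/216, 71/216]

(P^3)[B -> D] = 73/216

Answer: 73/216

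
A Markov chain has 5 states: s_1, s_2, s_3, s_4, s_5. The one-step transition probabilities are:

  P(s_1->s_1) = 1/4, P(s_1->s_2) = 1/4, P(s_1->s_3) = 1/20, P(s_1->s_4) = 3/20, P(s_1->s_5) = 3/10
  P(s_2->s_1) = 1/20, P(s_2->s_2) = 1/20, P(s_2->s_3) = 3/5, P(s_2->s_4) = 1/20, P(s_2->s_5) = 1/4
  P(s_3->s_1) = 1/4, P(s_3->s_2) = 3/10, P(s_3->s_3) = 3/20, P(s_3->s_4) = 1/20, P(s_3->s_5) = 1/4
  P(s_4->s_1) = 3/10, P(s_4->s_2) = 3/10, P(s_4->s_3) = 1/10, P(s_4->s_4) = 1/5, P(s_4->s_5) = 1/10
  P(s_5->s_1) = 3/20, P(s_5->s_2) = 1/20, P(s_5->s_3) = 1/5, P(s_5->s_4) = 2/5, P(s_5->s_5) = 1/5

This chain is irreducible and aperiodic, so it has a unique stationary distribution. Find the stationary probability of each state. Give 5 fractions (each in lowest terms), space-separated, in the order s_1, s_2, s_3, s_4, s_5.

Answer: 37118/186593 34986/186593 40476/186593 32455/186593 3778/16963

Derivation:
The stationary distribution satisfies pi = pi * P, i.e.:
  pi_s_1 = 1/4*pi_s_1 + 1/20*pi_s_2 + 1/4*pi_s_3 + 3/10*pi_s_4 + 3/20*pi_s_5
  pi_s_2 = 1/4*pi_s_1 + 1/20*pi_s_2 + 3/10*pi_s_3 + 3/10*pi_s_4 + 1/20*pi_s_5
  pi_s_3 = 1/20*pi_s_1 + 3/5*pi_s_2 + 3/20*pi_s_3 + 1/10*pi_s_4 + 1/5*pi_s_5
  pi_s_4 = 3/20*pi_s_1 + 1/20*pi_s_2 + 1/20*pi_s_3 + 1/5*pi_s_4 + 2/5*pi_s_5
  pi_s_5 = 3/10*pi_s_1 + 1/4*pi_s_2 + 1/4*pi_s_3 + 1/10*pi_s_4 + 1/5*pi_s_5
with normalization: pi_s_1 + pi_s_2 + pi_s_3 + pi_s_4 + pi_s_5 = 1.

Using the first 4 balance equations plus normalization, the linear system A*pi = b is:
  [-3/4, 1/20, 1/4, 3/10, 3/20] . pi = 0
  [1/4, -19/20, 3/10, 3/10, 1/20] . pi = 0
  [1/20, 3/5, -17/20, 1/10, 1/5] . pi = 0
  [3/20, 1/20, 1/20, -4/5, 2/5] . pi = 0
  [1, 1, 1, 1, 1] . pi = 1

Solving yields:
  pi_s_1 = 37118/186593
  pi_s_2 = 34986/186593
  pi_s_3 = 40476/186593
  pi_s_4 = 32455/186593
  pi_s_5 = 3778/16963

Verification (pi * P):
  37118/186593*1/4 + 34986/186593*1/20 + 40476/186593*1/4 + 32455/186593*3/10 + 3778/16963*3/20 = 37118/186593 = pi_s_1  (ok)
  37118/186593*1/4 + 34986/186593*1/20 + 40476/186593*3/10 + 32455/186593*3/10 + 3778/16963*1/20 = 34986/186593 = pi_s_2  (ok)
  37118/186593*1/20 + 34986/186593*3/5 + 40476/186593*3/20 + 32455/186593*1/10 + 3778/16963*1/5 = 40476/186593 = pi_s_3  (ok)
  37118/186593*3/20 + 34986/186593*1/20 + 40476/186593*1/20 + 32455/186593*1/5 + 3778/16963*2/5 = 32455/186593 = pi_s_4  (ok)
  37118/186593*3/10 + 34986/186593*1/4 + 40476/186593*1/4 + 32455/186593*1/10 + 3778/16963*1/5 = 3778/16963 = pi_s_5  (ok)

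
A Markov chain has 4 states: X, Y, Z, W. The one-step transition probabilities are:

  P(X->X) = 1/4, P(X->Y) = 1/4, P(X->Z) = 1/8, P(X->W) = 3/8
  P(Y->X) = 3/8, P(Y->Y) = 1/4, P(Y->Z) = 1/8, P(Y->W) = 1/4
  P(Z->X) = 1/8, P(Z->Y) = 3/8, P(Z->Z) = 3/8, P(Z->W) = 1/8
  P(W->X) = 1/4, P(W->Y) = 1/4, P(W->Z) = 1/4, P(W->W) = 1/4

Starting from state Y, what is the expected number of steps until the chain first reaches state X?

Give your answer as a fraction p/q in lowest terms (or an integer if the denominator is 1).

Answer: 98/29

Derivation:
Let h_i = expected steps to first reach X from state i.
Boundary: h_X = 0.
First-step equations for the other states:
  h_Y = 1 + 3/8*h_X + 1/4*h_Y + 1/8*h_Z + 1/4*h_W
  h_Z = 1 + 1/8*h_X + 3/8*h_Y + 3/8*h_Z + 1/8*h_W
  h_W = 1 + 1/4*h_X + 1/4*h_Y + 1/4*h_Z + 1/4*h_W

Substituting h_X = 0 and rearranging gives the linear system (I - Q) h = 1:
  [3/4, -1/8, -1/4] . (h_Y, h_Z, h_W) = 1
  [-3/8, 5/8, -1/8] . (h_Y, h_Z, h_W) = 1
  [-1/4, -1/4, 3/4] . (h_Y, h_Z, h_W) = 1

Solving yields:
  h_Y = 98/29
  h_Z = 128/29
  h_W = 114/29

Starting state is Y, so the expected hitting time is h_Y = 98/29.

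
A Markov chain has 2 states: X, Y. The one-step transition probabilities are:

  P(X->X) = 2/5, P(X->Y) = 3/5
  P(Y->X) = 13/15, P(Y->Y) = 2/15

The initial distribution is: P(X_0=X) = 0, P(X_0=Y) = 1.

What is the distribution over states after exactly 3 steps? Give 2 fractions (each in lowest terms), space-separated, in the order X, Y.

Propagating the distribution step by step (d_{t+1} = d_t * P):
d_0 = (X=0, Y=1)
  d_1[X] = 0*2/5 + 1*13/15 = 13/15
  d_1[Y] = 0*3/5 + 1*2/15 = 2/15
d_1 = (X=13/15, Y=2/15)
  d_2[X] = 13/15*2/5 + 2/15*13/15 = 104/225
  d_2[Y] = 13/15*3/5 + 2/15*2/15 = 121/225
d_2 = (X=104/225, Y=121/225)
  d_3[X] = 104/225*2/5 + 121/225*13/15 = 2197/3375
  d_3[Y] = 104/225*3/5 + 121/225*2/15 = 1178/3375
d_3 = (X=2197/3375, Y=1178/3375)

Answer: 2197/3375 1178/3375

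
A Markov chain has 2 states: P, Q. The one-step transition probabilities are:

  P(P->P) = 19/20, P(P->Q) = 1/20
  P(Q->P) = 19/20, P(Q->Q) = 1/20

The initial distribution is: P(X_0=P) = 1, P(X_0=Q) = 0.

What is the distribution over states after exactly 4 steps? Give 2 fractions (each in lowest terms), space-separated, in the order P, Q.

Propagating the distribution step by step (d_{t+1} = d_t * P):
d_0 = (P=1, Q=0)
  d_1[P] = 1*19/20 + 0*19/20 = 19/20
  d_1[Q] = 1*1/20 + 0*1/20 = 1/20
d_1 = (P=19/20, Q=1/20)
  d_2[P] = 19/20*19/20 + 1/20*19/20 = 19/20
  d_2[Q] = 19/20*1/20 + 1/20*1/20 = 1/20
d_2 = (P=19/20, Q=1/20)
  d_3[P] = 19/20*19/20 + 1/20*19/20 = 19/20
  d_3[Q] = 19/20*1/20 + 1/20*1/20 = 1/20
d_3 = (P=19/20, Q=1/20)
  d_4[P] = 19/20*19/20 + 1/20*19/20 = 19/20
  d_4[Q] = 19/20*1/20 + 1/20*1/20 = 1/20
d_4 = (P=19/20, Q=1/20)

Answer: 19/20 1/20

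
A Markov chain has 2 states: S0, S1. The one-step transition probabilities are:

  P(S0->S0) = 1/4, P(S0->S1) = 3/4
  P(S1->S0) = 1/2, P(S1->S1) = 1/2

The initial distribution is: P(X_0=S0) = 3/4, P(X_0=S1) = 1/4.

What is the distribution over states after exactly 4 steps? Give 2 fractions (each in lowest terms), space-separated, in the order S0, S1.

Propagating the distribution step by step (d_{t+1} = d_t * P):
d_0 = (S0=3/4, S1=1/4)
  d_1[S0] = 3/4*1/4 + 1/4*1/2 = 5/16
  d_1[S1] = 3/4*3/4 + 1/4*1/2 = 11/16
d_1 = (S0=5/16, S1=11/16)
  d_2[S0] = 5/16*1/4 + 11/16*1/2 = 27/64
  d_2[S1] = 5/16*3/4 + 11/16*1/2 = 37/64
d_2 = (S0=27/64, S1=37/64)
  d_3[S0] = 27/64*1/4 + 37/64*1/2 = 101/256
  d_3[S1] = 27/64*3/4 + 37/64*1/2 = 155/256
d_3 = (S0=101/256, S1=155/256)
  d_4[S0] = 101/256*1/4 + 155/256*1/2 = 411/1024
  d_4[S1] = 101/256*3/4 + 155/256*1/2 = 613/1024
d_4 = (S0=411/1024, S1=613/1024)

Answer: 411/1024 613/1024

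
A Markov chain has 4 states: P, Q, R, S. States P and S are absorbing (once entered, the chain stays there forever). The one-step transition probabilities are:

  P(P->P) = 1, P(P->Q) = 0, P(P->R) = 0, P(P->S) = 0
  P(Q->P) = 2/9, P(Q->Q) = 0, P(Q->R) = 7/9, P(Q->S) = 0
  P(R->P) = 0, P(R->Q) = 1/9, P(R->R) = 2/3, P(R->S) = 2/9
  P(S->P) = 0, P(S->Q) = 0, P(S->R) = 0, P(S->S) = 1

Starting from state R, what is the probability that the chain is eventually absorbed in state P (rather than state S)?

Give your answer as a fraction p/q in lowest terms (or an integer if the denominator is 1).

Let a_i = P(absorbed in P | start in state i).
Boundary conditions: a_P = 1, a_S = 0.
For each transient state i, a_i = sum_j P(i->j) * a_j:
  a_Q = 2/9*a_P + 0*a_Q + 7/9*a_R + 0*a_S
  a_R = 0*a_P + 1/9*a_Q + 2/3*a_R + 2/9*a_S

Substituting a_P = 1 and a_S = 0, rearrange to (I - Q) a = r where r[i] = P(i -> P):
  [1, -7/9] . (a_Q, a_R) = 2/9
  [-1/9, 1/3] . (a_Q, a_R) = 0

Solving yields:
  a_Q = 3/10
  a_R = 1/10

Starting state is R, so the absorption probability is a_R = 1/10.

Answer: 1/10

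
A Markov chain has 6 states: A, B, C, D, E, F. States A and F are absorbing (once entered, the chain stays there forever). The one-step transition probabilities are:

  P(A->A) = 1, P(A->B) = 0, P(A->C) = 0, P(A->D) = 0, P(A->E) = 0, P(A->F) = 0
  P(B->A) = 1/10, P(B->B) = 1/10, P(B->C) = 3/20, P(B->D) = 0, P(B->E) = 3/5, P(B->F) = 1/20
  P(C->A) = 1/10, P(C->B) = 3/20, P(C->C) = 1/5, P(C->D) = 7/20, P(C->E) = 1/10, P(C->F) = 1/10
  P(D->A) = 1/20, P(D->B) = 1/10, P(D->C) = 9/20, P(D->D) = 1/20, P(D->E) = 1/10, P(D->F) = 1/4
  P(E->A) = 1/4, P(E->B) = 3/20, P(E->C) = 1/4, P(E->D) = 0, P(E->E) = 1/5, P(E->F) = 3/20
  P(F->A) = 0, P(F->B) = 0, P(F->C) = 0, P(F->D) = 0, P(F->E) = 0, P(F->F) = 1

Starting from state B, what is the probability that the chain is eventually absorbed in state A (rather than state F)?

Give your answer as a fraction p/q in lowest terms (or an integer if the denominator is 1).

Answer: 6823/11979

Derivation:
Let a_i = P(absorbed in A | start in state i).
Boundary conditions: a_A = 1, a_F = 0.
For each transient state i, a_i = sum_j P(i->j) * a_j:
  a_B = 1/10*a_A + 1/10*a_B + 3/20*a_C + 0*a_D + 3/5*a_E + 1/20*a_F
  a_C = 1/10*a_A + 3/20*a_B + 1/5*a_C + 7/20*a_D + 1/10*a_E + 1/10*a_F
  a_D = 1/20*a_A + 1/10*a_B + 9/20*a_C + 1/20*a_D + 1/10*a_E + 1/4*a_F
  a_E = 1/4*a_A + 3/20*a_B + 1/4*a_C + 0*a_D + 1/5*a_E + 3/20*a_F

Substituting a_A = 1 and a_F = 0, rearrange to (I - Q) a = r where r[i] = P(i -> A):
  [9/10, -3/20, 0, -3/5] . (a_B, a_C, a_D, a_E) = 1/10
  [-3/20, 4/5, -7/20, -1/10] . (a_B, a_C, a_D, a_E) = 1/10
  [-1/10, -9/20, 19/20, -1/10] . (a_B, a_C, a_D, a_E) = 1/20
  [-3/20, -1/4, 0, 4/5] . (a_B, a_C, a_D, a_E) = 1/4

Solving yields:
  a_B = 6823/11979
  a_C = 5716/11979
  a_D = 1591/3993
  a_E = 619/1089

Starting state is B, so the absorption probability is a_B = 6823/11979.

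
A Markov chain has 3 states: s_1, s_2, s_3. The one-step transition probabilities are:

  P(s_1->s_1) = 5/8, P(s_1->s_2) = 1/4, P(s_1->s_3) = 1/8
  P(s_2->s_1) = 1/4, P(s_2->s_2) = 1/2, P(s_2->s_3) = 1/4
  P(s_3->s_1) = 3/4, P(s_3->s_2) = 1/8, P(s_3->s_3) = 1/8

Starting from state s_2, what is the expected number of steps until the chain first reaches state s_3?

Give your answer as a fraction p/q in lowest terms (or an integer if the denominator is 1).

Answer: 5

Derivation:
Let h_i = expected steps to first reach s_3 from state i.
Boundary: h_s_3 = 0.
First-step equations for the other states:
  h_s_1 = 1 + 5/8*h_s_1 + 1/4*h_s_2 + 1/8*h_s_3
  h_s_2 = 1 + 1/4*h_s_1 + 1/2*h_s_2 + 1/4*h_s_3

Substituting h_s_3 = 0 and rearranging gives the linear system (I - Q) h = 1:
  [3/8, -1/4] . (h_s_1, h_s_2) = 1
  [-1/4, 1/2] . (h_s_1, h_s_2) = 1

Solving yields:
  h_s_1 = 6
  h_s_2 = 5

Starting state is s_2, so the expected hitting time is h_s_2 = 5.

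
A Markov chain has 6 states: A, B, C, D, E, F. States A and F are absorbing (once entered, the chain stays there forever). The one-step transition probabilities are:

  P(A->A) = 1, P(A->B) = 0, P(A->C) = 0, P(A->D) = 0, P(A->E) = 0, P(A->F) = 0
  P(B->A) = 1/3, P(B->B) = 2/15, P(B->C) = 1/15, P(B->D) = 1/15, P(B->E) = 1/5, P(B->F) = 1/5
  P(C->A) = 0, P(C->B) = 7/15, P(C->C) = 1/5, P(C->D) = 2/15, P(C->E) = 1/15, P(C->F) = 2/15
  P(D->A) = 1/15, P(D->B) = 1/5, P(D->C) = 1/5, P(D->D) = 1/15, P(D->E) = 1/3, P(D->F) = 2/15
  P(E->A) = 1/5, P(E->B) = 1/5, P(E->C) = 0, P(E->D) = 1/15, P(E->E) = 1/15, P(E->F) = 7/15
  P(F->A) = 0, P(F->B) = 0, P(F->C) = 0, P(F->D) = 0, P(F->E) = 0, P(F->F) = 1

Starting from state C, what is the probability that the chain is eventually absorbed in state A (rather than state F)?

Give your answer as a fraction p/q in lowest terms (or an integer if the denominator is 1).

Let a_i = P(absorbed in A | start in state i).
Boundary conditions: a_A = 1, a_F = 0.
For each transient state i, a_i = sum_j P(i->j) * a_j:
  a_B = 1/3*a_A + 2/15*a_B + 1/15*a_C + 1/15*a_D + 1/5*a_E + 1/5*a_F
  a_C = 0*a_A + 7/15*a_B + 1/5*a_C + 2/15*a_D + 1/15*a_E + 2/15*a_F
  a_D = 1/15*a_A + 1/5*a_B + 1/5*a_C + 1/15*a_D + 1/3*a_E + 2/15*a_F
  a_E = 1/5*a_A + 1/5*a_B + 0*a_C + 1/15*a_D + 1/15*a_E + 7/15*a_F

Substituting a_A = 1 and a_F = 0, rearrange to (I - Q) a = r where r[i] = P(i -> A):
  [13/15, -1/15, -1/15, -1/5] . (a_B, a_C, a_D, a_E) = 1/3
  [-7/15, 4/5, -2/15, -1/15] . (a_B, a_C, a_D, a_E) = 0
  [-1/5, -1/5, 14/15, -1/3] . (a_B, a_C, a_D, a_E) = 1/15
  [-1/5, 0, -1/15, 14/15] . (a_B, a_C, a_D, a_E) = 1/5

Solving yields:
  a_B = 12977/24553
  a_C = 9929/24553
  a_D = 9784/24553
  a_E = 8741/24553

Starting state is C, so the absorption probability is a_C = 9929/24553.

Answer: 9929/24553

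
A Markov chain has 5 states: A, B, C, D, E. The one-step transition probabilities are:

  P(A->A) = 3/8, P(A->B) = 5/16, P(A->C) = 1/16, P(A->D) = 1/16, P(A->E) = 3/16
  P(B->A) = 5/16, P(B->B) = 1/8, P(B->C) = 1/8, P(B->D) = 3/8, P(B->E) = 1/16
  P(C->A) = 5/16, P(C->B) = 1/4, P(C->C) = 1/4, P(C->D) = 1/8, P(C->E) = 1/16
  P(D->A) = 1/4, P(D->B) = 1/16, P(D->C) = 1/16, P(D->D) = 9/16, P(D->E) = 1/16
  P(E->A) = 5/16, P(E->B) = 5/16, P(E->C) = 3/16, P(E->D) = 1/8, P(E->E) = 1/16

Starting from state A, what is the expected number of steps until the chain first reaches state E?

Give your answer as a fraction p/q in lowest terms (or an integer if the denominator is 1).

Answer: 4496/529

Derivation:
Let h_i = expected steps to first reach E from state i.
Boundary: h_E = 0.
First-step equations for the other states:
  h_A = 1 + 3/8*h_A + 5/16*h_B + 1/16*h_C + 1/16*h_D + 3/16*h_E
  h_B = 1 + 5/16*h_A + 1/8*h_B + 1/8*h_C + 3/8*h_D + 1/16*h_E
  h_C = 1 + 5/16*h_A + 1/4*h_B + 1/4*h_C + 1/8*h_D + 1/16*h_E
  h_D = 1 + 1/4*h_A + 1/16*h_B + 1/16*h_C + 9/16*h_D + 1/16*h_E

Substituting h_E = 0 and rearranging gives the linear system (I - Q) h = 1:
  [5/8, -5/16, -1/16, -1/16] . (h_A, h_B, h_C, h_D) = 1
  [-5/16, 7/8, -1/8, -3/8] . (h_A, h_B, h_C, h_D) = 1
  [-5/16, -1/4, 3/4, -1/8] . (h_A, h_B, h_C, h_D) = 1
  [-1/4, -1/16, -1/16, 7/16] . (h_A, h_B, h_C, h_D) = 1

Solving yields:
  h_A = 4496/529
  h_B = 5208/529
  h_C = 5192/529
  h_D = 5264/529

Starting state is A, so the expected hitting time is h_A = 4496/529.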